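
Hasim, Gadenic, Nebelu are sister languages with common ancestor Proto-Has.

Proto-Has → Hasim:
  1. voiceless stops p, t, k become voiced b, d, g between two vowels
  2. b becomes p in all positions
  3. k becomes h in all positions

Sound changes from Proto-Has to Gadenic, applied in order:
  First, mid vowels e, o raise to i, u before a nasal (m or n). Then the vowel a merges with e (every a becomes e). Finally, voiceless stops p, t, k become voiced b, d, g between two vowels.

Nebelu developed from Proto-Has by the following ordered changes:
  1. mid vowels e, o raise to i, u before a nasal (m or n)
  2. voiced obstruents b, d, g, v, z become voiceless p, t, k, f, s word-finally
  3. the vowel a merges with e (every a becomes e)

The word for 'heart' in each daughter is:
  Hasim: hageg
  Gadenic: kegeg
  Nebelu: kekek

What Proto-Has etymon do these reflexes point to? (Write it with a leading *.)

Position 3: Hasim has g, Gadenic has g, Nebelu has k. Taking the neighbouring segments as reconstructed: Hasim g could go back to *k or *g; Gadenic g could go back to *k or *g; Nebelu k can only go back to *k — the one source consistent with every daughter is *k.
Position 1: Hasim has h, Gadenic has k, Nebelu has k. Gadenic preserves k here (none of its changes turn any other segment into k), so the proto-segment is *k.
Position 2: Hasim has a, Gadenic has e, Nebelu has e. Hasim preserves a here (none of its changes turn any other segment into a), so the proto-segment is *a.
This points to *kakeg. Verify forward in each daughter:
Hasim: start from *kakeg.
  rule 1 (intervocalic voicing): kakeg → kageg
  rule 2: no change — kageg
  rule 3 (unconditioned shift): kageg → hageg
  ⇒ Hasim hageg
Gadenic: start from *kakeg.
  rule 1: no change — kakeg
  rule 2 (vowel merger): kakeg → kekeg
  rule 3 (intervocalic voicing): kekeg → kegeg
  ⇒ Gadenic kegeg
Nebelu: start from *kakeg.
  rule 1: no change — kakeg
  rule 2 (final devoicing): kakeg → kakek
  rule 3 (vowel merger): kakek → kekek
  ⇒ Nebelu kekek
*kakeg is the unique common source.

*kakeg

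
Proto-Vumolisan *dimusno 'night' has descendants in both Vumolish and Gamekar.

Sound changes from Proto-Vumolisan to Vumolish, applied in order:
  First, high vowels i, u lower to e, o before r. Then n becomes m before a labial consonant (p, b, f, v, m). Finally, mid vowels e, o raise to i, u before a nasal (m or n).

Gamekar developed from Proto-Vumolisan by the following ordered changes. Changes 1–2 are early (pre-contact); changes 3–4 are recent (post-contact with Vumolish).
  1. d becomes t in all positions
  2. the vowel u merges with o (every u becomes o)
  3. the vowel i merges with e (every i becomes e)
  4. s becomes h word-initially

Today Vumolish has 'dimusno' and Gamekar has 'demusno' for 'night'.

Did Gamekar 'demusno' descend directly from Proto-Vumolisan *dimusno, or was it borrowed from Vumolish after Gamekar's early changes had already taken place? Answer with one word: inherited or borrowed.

borrowed

If inherited, *dimusno would pass through all of Gamekar's changes:
Gamekar: *dimusno
  dimusno → timusno   [unconditioned shift]
  timusno → timosno   [vowel merger]
  timosno → temosno   [vowel merger]
  temosno (rule 4 does not apply)
  giving Gamekar temosno.
If borrowed from Vumolish 'dimusno' after the early changes, it would undergo only the recent ones:
  rule 3 (vowel merger): dimusno → demusno
  rule 4 (debuccalisation): no change (demusno)
  ⇒ as a loan: demusno
Gamekar 'demusno' matches the loan outcome 'demusno', not the inherited 'temosno' — it skipped the early Gamekar changes, so it was borrowed from Vumolish.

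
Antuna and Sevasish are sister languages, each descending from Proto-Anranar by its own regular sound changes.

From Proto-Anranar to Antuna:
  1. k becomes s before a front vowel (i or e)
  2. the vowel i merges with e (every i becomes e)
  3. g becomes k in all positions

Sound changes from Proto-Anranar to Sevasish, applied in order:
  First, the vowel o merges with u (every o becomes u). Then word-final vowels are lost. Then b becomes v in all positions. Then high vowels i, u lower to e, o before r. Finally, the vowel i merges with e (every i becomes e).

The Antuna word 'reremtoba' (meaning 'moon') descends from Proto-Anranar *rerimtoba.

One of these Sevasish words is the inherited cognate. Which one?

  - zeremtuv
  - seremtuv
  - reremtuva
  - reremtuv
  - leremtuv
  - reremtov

Sevasish: *rerimtoba > rerimtuba > rerimtub > rerimtuv > reremtuv  (by vowel merger, apocope, unconditioned shift, vowel merger)

reremtuv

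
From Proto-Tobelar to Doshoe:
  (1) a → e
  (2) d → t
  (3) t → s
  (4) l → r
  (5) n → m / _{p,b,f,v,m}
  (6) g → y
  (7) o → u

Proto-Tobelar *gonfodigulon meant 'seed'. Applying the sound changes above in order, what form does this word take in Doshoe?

yumfusiyurun

Doshoe: start from *gonfodigulon.
  rule 1: no change — gonfodigulon
  rule 2 (unconditioned shift): gonfodigulon → gonfotigulon
  rule 3 (unconditioned shift): gonfotigulon → gonfosigulon
  rule 4 (unconditioned shift): gonfosigulon → gonfosiguron
  rule 5 (nasal place assimilation): gonfosiguron → gomfosiguron
  rule 6 (unconditioned shift): gomfosiguron → yomfosiyuron
  rule 7 (vowel merger): yomfosiyuron → yumfusiyurun
  ⇒ Doshoe yumfusiyurun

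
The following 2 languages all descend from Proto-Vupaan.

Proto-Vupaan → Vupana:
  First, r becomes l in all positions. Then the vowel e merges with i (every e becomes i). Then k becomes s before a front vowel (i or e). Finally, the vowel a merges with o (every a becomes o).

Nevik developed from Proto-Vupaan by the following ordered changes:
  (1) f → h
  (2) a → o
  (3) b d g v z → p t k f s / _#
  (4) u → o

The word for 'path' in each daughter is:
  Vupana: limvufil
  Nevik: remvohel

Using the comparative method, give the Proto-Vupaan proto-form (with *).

Position 2: Vupana has i, Nevik has e. Nevik preserves e here (none of its changes turn any other segment into e), so the proto-segment is *e.
Position 6: Vupana has f, Nevik has h. Vupana preserves f here (none of its changes turn any other segment into f), so the proto-segment is *f.
Verify the candidate proto-form against each daughter:
Vupana: *remvufel
  remvufel → lemvufel   [unconditioned shift]
  lemvufel → limvufil   [vowel merger]
  limvufil (rule 3 does not apply)
  limvufil (rule 4 does not apply)
  giving Vupana limvufil.
Nevik: *remvufel > remvuhel > remvohel  (by unconditioned shift, vowel merger)
*remvufel is the unique common source.

*remvufel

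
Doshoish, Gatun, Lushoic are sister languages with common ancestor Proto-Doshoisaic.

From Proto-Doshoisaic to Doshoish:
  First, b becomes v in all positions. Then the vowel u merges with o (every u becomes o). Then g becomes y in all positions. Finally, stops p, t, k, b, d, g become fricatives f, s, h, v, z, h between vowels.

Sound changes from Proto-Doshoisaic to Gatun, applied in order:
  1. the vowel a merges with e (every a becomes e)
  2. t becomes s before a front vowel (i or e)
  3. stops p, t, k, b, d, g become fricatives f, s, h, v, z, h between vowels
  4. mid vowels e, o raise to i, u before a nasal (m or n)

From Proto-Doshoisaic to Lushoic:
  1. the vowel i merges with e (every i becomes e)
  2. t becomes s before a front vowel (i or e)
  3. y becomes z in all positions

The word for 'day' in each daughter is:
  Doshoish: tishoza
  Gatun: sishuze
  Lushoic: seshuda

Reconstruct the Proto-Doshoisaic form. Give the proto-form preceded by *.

Position 5: Doshoish has o, Gatun has u, Lushoic has u. Lushoic preserves u here (none of its changes turn any other segment into u), so the proto-segment is *u.
Position 1: Doshoish has t, Gatun has s, Lushoic has s. Doshoish preserves t here (none of its changes turn any other segment into t), so the proto-segment is *t.
Position 7: Doshoish has a, Gatun has e, Lushoic has a. Doshoish preserves a here (none of its changes turn any other segment into a), so the proto-segment is *a.
Continuing position by position gives *tishuda; check it forward:
Doshoish: *tishuda > tishoda > tishoza  (by vowel merger, intervocalic lenition)
Gatun: start from *tishuda.
  rule 1 (vowel merger): tishuda → tishude
  rule 2 (palatalisation): tishude → sishude
  rule 3 (intervocalic lenition): sishude → sishuze
  rule 4: no change — sishuze
  ⇒ Gatun sishuze
Lushoic: *tishuda
  tishuda → teshuda   [vowel merger]
  teshuda → seshuda   [palatalisation]
  seshuda (rule 3 does not apply)
  giving Lushoic seshuda.
Only *tishuda yields all of Doshoish tishoza, Gatun sishuze, Lushoic seshuda.

*tishuda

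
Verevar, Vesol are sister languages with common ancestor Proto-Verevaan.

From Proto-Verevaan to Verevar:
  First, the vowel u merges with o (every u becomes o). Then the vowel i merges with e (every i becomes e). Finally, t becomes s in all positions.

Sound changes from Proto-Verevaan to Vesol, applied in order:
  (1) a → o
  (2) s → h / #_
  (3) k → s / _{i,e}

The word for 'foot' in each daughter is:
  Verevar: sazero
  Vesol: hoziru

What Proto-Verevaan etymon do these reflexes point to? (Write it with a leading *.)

*saziru

Position 4: Verevar has e, Vesol has i. Vesol preserves i here (none of its changes turn any other segment into i), so the proto-segment is *i.
Position 6: Verevar has o, Vesol has u. Vesol preserves u here (none of its changes turn any other segment into u), so the proto-segment is *u.
Verify the candidate proto-form against each daughter:
Verevar: *saziru > saziro > sazero  (by vowel merger, vowel merger)
Vesol: *saziru
  saziru → soziru   [vowel merger]
  soziru → hoziru   [debuccalisation]
  hoziru (rule 3 does not apply)
  giving Vesol hoziru.
*saziru is the unique common source.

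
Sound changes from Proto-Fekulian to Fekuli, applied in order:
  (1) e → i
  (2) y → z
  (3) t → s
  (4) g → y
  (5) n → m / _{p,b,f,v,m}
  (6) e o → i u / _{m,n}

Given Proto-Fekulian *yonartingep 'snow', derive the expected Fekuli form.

zunarsinyip

Fekuli: *yonartingep
  yonartingep → yonartingip   [vowel merger]
  yonartingip → zonartingip   [unconditioned shift]
  zonartingip → zonarsingip   [unconditioned shift]
  zonarsingip → zonarsinyip   [unconditioned shift]
  zonarsinyip (rule 5 does not apply)
  zonarsinyip → zunarsinyip   [pre-nasal raising]
  giving Fekuli zunarsinyip.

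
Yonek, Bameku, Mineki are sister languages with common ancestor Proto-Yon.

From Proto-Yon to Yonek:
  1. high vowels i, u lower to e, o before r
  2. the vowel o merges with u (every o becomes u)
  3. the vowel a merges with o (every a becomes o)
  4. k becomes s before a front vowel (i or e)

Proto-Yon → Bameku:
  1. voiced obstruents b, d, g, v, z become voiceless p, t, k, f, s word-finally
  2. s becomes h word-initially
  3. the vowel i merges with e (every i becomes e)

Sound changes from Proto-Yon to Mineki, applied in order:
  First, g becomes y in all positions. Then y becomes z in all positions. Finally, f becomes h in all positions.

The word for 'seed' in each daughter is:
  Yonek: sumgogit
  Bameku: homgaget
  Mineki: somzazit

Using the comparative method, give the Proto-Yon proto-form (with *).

*somgagit

Position 6: Yonek has g, Bameku has g, Mineki has z. Yonek preserves g here (none of its changes turn any other segment into g), so the proto-segment is *g.
Position 4: Yonek has g, Bameku has g, Mineki has z. Yonek preserves g here (none of its changes turn any other segment into g), so the proto-segment is *g.
Verify the candidate proto-form against each daughter:
Yonek: *somgagit
  somgagit (rule 1 does not apply)
  somgagit → sumgagit   [vowel merger]
  sumgagit → sumgogit   [vowel merger]
  sumgogit (rule 4 does not apply)
  giving Yonek sumgogit.
Bameku: start from *somgagit.
  rule 1: no change — somgagit
  rule 2 (debuccalisation): somgagit → homgagit
  rule 3 (vowel merger): homgagit → homgaget
  ⇒ Bameku homgaget
Mineki: start from *somgagit.
  rule 1 (unconditioned shift): somgagit → somyayit
  rule 2 (unconditioned shift): somyayit → somzazit
  rule 3: no change — somzazit
  ⇒ Mineki somzazit
No other proto-form is consistent with every reflex, so the reconstruction is *somgagit.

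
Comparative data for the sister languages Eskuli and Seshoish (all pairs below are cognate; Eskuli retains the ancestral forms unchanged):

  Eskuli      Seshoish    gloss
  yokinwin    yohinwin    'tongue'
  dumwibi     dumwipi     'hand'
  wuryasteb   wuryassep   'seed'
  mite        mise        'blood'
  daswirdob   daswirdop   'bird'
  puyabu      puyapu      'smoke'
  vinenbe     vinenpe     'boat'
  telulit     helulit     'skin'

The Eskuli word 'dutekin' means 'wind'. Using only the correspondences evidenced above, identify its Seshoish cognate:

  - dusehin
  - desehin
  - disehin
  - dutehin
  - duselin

dusehin

mite ~ mise — Eskuli t corresponds to Seshoish s between vowels (before a front vowel).
yokinwin ~ yohinwin — Eskuli k corresponds to Seshoish h between vowels (before a front vowel).
Applying these to Eskuli 'dutekin':
  dutekin → dusekin   (t→s between vowels (before a front vowel))
  dusekin → dusehin   (k→h between vowels (before a front vowel))
So the Seshoish cognate is 'dusehin'.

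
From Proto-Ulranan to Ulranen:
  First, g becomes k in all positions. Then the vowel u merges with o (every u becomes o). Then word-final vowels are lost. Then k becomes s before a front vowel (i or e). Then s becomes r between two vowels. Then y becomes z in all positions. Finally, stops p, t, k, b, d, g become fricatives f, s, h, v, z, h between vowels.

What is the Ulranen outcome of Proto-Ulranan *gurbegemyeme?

korberemzem

Ulranen: *gurbegemyeme > kurbekemyeme > korbekemyeme > korbekemyem > korbesemyem > korberemyem > korberemzem  (by unconditioned shift, vowel merger, apocope, palatalisation, rhotacism, unconditioned shift)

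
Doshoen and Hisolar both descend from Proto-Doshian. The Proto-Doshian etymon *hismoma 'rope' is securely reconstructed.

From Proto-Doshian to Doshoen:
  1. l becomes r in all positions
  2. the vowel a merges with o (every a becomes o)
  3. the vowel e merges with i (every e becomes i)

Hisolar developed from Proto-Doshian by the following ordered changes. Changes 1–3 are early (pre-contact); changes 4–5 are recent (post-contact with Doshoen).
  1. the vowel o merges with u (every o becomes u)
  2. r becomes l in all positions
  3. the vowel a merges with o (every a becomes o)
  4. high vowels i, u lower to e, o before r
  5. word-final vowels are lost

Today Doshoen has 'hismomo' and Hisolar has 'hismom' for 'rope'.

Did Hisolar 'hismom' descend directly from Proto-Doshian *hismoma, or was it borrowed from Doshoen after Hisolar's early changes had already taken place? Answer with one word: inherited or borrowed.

If inherited, *hismoma would pass through all of Hisolar's changes:
Hisolar: *hismoma
  hismoma → hismuma   [vowel merger]
  hismuma (rule 2 does not apply)
  hismuma → hismumo   [vowel merger]
  hismumo (rule 4 does not apply)
  hismumo → hismum   [apocope]
  giving Hisolar hismum.
If borrowed from Doshoen 'hismomo' after the early changes, it would undergo only the recent ones:
  rule 4 (pre-rhotic lowering): no change (hismomo)
  rule 5 (apocope): hismomo → hismom
  ⇒ as a loan: hismom
Hisolar 'hismom' matches the loan outcome 'hismom', not the inherited 'hismum' — it skipped the early Hisolar changes, so it was borrowed from Doshoen.

borrowed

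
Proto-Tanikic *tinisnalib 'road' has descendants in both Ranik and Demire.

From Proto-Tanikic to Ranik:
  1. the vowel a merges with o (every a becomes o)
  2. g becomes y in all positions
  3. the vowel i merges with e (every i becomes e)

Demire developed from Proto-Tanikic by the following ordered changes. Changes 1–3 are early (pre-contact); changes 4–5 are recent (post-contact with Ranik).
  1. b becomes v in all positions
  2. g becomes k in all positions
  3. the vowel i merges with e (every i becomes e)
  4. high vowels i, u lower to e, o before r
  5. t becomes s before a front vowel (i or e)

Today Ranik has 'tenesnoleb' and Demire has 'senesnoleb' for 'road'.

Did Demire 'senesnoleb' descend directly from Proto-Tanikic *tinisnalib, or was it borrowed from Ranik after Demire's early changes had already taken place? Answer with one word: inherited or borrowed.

borrowed

If inherited, *tinisnalib would pass through all of Demire's changes:
Demire: *tinisnalib
  tinisnalib → tinisnaliv   [unconditioned shift]
  tinisnaliv (rule 2 does not apply)
  tinisnaliv → tenesnalev   [vowel merger]
  tenesnalev (rule 4 does not apply)
  tenesnalev → senesnalev   [palatalisation]
  giving Demire senesnalev.
If borrowed from Ranik 'tenesnoleb' after the early changes, it would undergo only the recent ones:
  rule 4 (pre-rhotic lowering): no change (tenesnoleb)
  rule 5 (palatalisation): tenesnoleb → senesnoleb
  ⇒ as a loan: senesnoleb
Demire 'senesnoleb' matches the loan outcome 'senesnoleb', not the inherited 'senesnalev' — it skipped the early Demire changes, so it was borrowed from Ranik.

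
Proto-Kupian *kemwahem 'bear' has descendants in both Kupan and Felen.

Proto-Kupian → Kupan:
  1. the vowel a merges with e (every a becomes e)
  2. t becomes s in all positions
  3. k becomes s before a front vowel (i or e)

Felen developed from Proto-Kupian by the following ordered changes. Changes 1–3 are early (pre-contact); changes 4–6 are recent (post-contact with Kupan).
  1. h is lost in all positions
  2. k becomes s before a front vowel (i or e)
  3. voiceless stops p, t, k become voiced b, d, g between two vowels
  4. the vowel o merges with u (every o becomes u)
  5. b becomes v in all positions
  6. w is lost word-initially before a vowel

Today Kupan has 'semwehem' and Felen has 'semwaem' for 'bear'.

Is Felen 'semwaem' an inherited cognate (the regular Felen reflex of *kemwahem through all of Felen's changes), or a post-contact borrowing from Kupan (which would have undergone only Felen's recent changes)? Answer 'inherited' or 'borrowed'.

If inherited, *kemwahem would pass through all of Felen's changes:
Felen: *kemwahem
  kemwahem → kemwaem   [h-loss]
  kemwaem → semwaem   [palatalisation]
  semwaem (rule 3 does not apply)
  semwaem (rule 4 does not apply)
  semwaem (rule 5 does not apply)
  semwaem (rule 6 does not apply)
  giving Felen semwaem.
If borrowed from Kupan 'semwehem' after the early changes, it would undergo only the recent ones:
  rule 4 (vowel merger): no change (semwehem)
  rule 5 (unconditioned shift): no change (semwehem)
  rule 6 (glide loss): no change (semwehem)
  ⇒ as a loan: semwehem
Felen 'semwaem' matches the inherited outcome exactly, so it is an inherited cognate, not a loan.

inherited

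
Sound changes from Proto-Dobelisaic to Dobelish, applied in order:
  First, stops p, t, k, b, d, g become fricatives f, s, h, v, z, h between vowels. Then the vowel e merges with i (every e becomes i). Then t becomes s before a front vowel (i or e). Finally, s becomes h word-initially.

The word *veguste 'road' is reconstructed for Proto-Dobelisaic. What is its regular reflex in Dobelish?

vihussi

Dobelish: *veguste > vehuste > vihusti > vihussi  (by intervocalic lenition, vowel merger, palatalisation)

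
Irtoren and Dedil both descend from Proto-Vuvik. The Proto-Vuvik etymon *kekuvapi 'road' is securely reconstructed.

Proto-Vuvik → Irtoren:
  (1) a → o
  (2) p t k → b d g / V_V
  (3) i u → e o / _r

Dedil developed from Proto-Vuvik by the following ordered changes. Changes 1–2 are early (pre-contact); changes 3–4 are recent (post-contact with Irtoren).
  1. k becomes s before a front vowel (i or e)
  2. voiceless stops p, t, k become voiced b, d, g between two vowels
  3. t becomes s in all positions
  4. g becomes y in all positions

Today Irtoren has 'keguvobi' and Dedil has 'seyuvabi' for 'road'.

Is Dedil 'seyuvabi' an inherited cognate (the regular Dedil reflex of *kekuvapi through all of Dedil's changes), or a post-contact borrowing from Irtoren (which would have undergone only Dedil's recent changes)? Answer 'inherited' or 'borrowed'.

inherited

If inherited, *kekuvapi would pass through all of Dedil's changes:
Dedil: start from *kekuvapi.
  rule 1 (palatalisation): kekuvapi → sekuvapi
  rule 2 (intervocalic voicing): sekuvapi → seguvabi
  rule 3: no change — seguvabi
  rule 4 (unconditioned shift): seguvabi → seyuvabi
  ⇒ Dedil seyuvabi
If borrowed from Irtoren 'keguvobi' after the early changes, it would undergo only the recent ones:
  rule 3 (unconditioned shift): no change (keguvobi)
  rule 4 (unconditioned shift): keguvobi → keyuvobi
  ⇒ as a loan: keyuvobi
Dedil 'seyuvabi' matches the inherited outcome exactly, so it is an inherited cognate, not a loan.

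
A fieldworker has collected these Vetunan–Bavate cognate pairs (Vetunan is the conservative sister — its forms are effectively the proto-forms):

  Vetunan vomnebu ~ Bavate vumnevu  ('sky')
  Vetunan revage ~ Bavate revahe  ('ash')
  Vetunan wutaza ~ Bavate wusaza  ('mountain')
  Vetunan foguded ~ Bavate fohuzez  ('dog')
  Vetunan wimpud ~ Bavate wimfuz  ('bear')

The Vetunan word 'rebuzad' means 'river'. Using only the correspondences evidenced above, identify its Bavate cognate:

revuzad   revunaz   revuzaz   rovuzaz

revuzaz

vomnebu ~ vumnevu — Vetunan b corresponds to Bavate v between vowels (before a back vowel).
foguded ~ fohuzez, wimpud ~ wimfuz — Vetunan d corresponds to Bavate z word-finally.
Applying these to Vetunan 'rebuzad':
  rebuzad → revuzad   (b→v between vowels (before a back vowel))
  revuzad → revuzaz   (d→z word-finally)
So the Bavate cognate is 'revuzaz'.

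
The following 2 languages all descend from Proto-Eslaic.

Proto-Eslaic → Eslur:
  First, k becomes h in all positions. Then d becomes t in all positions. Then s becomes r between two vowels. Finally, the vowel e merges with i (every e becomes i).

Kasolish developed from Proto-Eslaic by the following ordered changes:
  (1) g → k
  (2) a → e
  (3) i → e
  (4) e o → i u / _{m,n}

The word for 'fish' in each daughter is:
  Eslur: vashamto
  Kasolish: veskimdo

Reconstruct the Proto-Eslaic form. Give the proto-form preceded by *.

*vaskamdo

Position 2: Eslur has a, Kasolish has e. Eslur preserves a here (none of its changes turn any other segment into a), so the proto-segment is *a.
Position 7: Eslur has t, Kasolish has d. Kasolish preserves d here (none of its changes turn any other segment into d), so the proto-segment is *d.
Verify the candidate proto-form against each daughter:
Eslur: start from *vaskamdo.
  rule 1 (unconditioned shift): vaskamdo → vashamdo
  rule 2 (unconditioned shift): vashamdo → vashamto
  rule 3: no change — vashamto
  rule 4: no change — vashamto
  ⇒ Eslur vashamto
Kasolish: *vaskamdo
  vaskamdo (rule 1 does not apply)
  vaskamdo → veskemdo   [vowel merger]
  veskemdo (rule 3 does not apply)
  veskemdo → veskimdo   [pre-nasal raising]
  giving Kasolish veskimdo.
Only *vaskamdo yields all of Eslur vashamto, Kasolish veskimdo.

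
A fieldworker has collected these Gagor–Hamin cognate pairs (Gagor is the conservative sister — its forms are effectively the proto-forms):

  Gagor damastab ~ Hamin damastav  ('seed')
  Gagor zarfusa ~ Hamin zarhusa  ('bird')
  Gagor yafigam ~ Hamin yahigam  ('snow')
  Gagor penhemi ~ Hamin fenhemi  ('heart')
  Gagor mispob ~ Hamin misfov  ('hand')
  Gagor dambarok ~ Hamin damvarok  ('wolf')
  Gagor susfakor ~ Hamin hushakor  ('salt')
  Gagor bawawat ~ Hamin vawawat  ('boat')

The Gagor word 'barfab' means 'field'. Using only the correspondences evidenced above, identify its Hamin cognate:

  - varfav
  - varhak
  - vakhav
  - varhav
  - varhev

bawawat ~ vawawat — Gagor b corresponds to Hamin v word-initially before a back vowel.
susfakor ~ hushakor — Gagor f corresponds to Hamin h after a consonant, before a back vowel.
damastab ~ damastav, mispob ~ misfov — Gagor b corresponds to Hamin v word-finally.
Applying these to Gagor 'barfab':
  barfab → varfab   (b→v word-initially before a back vowel)
  varfab → varhab   (f→h after a consonant, before a back vowel)
  varhab → varhav   (b→v word-finally)
So the Hamin cognate is 'varhav'.

varhav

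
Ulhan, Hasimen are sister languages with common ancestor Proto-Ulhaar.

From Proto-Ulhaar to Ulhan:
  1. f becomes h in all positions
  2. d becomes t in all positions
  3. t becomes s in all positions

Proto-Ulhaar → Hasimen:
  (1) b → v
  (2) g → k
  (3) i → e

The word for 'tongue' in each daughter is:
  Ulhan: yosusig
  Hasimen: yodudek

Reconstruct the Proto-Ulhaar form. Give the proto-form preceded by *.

Position 7: Ulhan has g, Hasimen has k. Ulhan preserves g here (none of its changes turn any other segment into g), so the proto-segment is *g.
Position 3: Ulhan has s, Hasimen has d. Hasimen preserves d here (none of its changes turn any other segment into d), so the proto-segment is *d.
This points to *yodudig. Verify forward in each daughter:
Ulhan: *yodudig
  yodudig (rule 1 does not apply)
  yodudig → yotutig   [unconditioned shift]
  yotutig → yosusig   [unconditioned shift]
  giving Ulhan yosusig.
Hasimen: *yodudig
  yodudig (rule 1 does not apply)
  yodudig → yodudik   [unconditioned shift]
  yodudik → yodudek   [vowel merger]
  giving Hasimen yodudek.
Only *yodudig yields all of Ulhan yosusig, Hasimen yodudek.

*yodudig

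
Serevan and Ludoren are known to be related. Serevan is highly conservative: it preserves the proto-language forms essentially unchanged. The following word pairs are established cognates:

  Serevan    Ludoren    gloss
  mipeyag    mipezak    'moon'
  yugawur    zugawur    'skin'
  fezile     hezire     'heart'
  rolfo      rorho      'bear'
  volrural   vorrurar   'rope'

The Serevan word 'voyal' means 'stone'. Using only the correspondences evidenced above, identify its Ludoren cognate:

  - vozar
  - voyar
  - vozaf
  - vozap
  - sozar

mipeyag ~ mipezak — Serevan y corresponds to Ludoren z between vowels (before a back vowel).
volrural ~ vorrurar — Serevan l corresponds to Ludoren r word-finally.
Applying these to Serevan 'voyal':
  voyal → vozal   (y→z between vowels (before a back vowel))
  vozal → vozar   (l→r word-finally)
So the Ludoren cognate is 'vozar'.

vozar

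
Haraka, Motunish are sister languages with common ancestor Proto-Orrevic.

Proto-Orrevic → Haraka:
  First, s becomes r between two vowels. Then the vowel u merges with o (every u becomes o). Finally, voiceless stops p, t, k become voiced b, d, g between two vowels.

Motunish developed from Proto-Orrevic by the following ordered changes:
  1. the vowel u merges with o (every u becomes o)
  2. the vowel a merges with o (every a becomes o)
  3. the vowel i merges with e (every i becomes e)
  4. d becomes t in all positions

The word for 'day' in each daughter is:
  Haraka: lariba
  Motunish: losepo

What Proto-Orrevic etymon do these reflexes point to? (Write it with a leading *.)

Position 5: Haraka has b, Motunish has p. Motunish preserves p here (none of its changes turn any other segment into p), so the proto-segment is *p.
Position 4: Haraka has i, Motunish has e. Haraka preserves i here (none of its changes turn any other segment into i), so the proto-segment is *i.
Position 2: Haraka has a, Motunish has o. Haraka preserves a here (none of its changes turn any other segment into a), so the proto-segment is *a.
Continuing position by position gives *lasipa; check it forward:
Haraka: *lasipa
  lasipa → laripa   [rhotacism]
  laripa (rule 2 does not apply)
  laripa → lariba   [intervocalic voicing]
  giving Haraka lariba.
Motunish: *lasipa
  lasipa (rule 1 does not apply)
  lasipa → losipo   [vowel merger]
  losipo → losepo   [vowel merger]
  losepo (rule 4 does not apply)
  giving Motunish losepo.
*lasipa is the unique common source.

*lasipa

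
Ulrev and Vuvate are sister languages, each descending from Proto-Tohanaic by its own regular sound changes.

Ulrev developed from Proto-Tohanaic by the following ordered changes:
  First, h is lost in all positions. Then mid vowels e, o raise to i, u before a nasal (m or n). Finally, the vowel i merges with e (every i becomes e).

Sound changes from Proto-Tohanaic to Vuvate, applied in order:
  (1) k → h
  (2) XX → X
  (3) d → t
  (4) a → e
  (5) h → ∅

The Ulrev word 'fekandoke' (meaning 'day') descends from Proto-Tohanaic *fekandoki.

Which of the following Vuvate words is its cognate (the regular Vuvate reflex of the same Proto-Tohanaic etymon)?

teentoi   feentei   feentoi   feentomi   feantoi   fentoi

Vuvate: start from *fekandoki.
  rule 1 (unconditioned shift): fekandoki → fehandohi
  rule 2: no change — fehandohi
  rule 3 (unconditioned shift): fehandohi → fehantohi
  rule 4 (vowel merger): fehantohi → fehentohi
  rule 5 (h-loss): fehentohi → feentoi
  ⇒ Vuvate feentoi

feentoi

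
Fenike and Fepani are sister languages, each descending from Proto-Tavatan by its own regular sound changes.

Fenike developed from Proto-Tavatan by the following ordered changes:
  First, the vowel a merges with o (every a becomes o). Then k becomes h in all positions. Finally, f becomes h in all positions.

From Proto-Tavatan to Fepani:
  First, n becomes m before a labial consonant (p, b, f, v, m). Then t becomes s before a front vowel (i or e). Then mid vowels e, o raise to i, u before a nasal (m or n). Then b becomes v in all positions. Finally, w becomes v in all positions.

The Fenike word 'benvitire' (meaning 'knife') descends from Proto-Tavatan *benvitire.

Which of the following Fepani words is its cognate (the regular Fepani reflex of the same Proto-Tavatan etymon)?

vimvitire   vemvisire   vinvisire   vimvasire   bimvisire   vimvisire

Fepani: start from *benvitire.
  rule 1 (nasal place assimilation): benvitire → bemvitire
  rule 2 (palatalisation): bemvitire → bemvisire
  rule 3 (pre-nasal raising): bemvisire → bimvisire
  rule 4 (unconditioned shift): bimvisire → vimvisire
  rule 5: no change — vimvisire
  ⇒ Fepani vimvisire
The other candidates each miss or misapply at least one Fepani change.

vimvisire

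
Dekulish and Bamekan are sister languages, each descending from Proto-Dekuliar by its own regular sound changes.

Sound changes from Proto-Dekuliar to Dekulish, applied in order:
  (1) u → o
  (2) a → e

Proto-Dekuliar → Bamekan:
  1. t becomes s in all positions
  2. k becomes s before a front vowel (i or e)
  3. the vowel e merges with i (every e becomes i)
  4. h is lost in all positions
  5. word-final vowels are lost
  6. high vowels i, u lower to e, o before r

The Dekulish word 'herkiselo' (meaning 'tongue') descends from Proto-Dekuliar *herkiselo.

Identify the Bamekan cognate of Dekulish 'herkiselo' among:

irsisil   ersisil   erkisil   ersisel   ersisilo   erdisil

ersisil

Bamekan: start from *herkiselo.
  rule 1: no change — herkiselo
  rule 2 (palatalisation): herkiselo → hersiselo
  rule 3 (vowel merger): hersiselo → hirsisilo
  rule 4 (h-loss): hirsisilo → irsisilo
  rule 5 (apocope): irsisilo → irsisil
  rule 6 (pre-rhotic lowering): irsisil → ersisil
  ⇒ Bamekan ersisil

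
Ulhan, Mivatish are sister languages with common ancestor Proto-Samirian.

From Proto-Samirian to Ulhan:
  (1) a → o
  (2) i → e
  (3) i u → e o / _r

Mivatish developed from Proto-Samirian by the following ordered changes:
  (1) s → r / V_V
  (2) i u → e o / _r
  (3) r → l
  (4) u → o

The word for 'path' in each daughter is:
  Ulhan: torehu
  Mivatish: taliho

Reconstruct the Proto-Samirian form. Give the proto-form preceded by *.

*tarihu

Position 2: Ulhan has o, Mivatish has a. Mivatish preserves a here (none of its changes turn any other segment into a), so the proto-segment is *a.
Position 4: Ulhan has e, Mivatish has i. Mivatish preserves i here (none of its changes turn any other segment into i), so the proto-segment is *i.
Position 6: Ulhan has u, Mivatish has o. Ulhan preserves u here (none of its changes turn any other segment into u), so the proto-segment is *u.
Continuing position by position gives *tarihu; check it forward:
Ulhan: *tarihu > torihu > torehu  (by vowel merger, vowel merger)
Mivatish: *tarihu
  tarihu (rule 1 does not apply)
  tarihu (rule 2 does not apply)
  tarihu → talihu   [unconditioned shift]
  talihu → taliho   [vowel merger]
  giving Mivatish taliho.
Only *tarihu yields all of Ulhan torehu, Mivatish taliho.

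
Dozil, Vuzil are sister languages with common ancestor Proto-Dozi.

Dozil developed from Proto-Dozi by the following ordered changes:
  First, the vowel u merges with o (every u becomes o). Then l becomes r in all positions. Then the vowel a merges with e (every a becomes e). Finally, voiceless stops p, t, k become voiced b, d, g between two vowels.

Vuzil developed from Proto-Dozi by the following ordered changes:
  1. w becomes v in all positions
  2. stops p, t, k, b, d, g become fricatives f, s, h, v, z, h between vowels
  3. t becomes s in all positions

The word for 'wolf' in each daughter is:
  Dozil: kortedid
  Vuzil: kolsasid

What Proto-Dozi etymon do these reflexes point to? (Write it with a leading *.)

Position 3: Dozil has r, Vuzil has l. Vuzil preserves l here (none of its changes turn any other segment into l), so the proto-segment is *l.
Position 6: Dozil has d, Vuzil has s. Taking the neighbouring segments as reconstructed: Dozil d could go back to *t or *d; Vuzil s could go back to *t or *s — the one source consistent with every daughter is *t.
Position 5: Dozil has e, Vuzil has a. Vuzil preserves a here (none of its changes turn any other segment into a), so the proto-segment is *a.
This points to *koltatid. Verify forward in each daughter:
Dozil: *koltatid
  koltatid (rule 1 does not apply)
  koltatid → kortatid   [unconditioned shift]
  kortatid → kortetid   [vowel merger]
  kortetid → kortedid   [intervocalic voicing]
  giving Dozil kortedid.
Vuzil: start from *koltatid.
  rule 1: no change — koltatid
  rule 2 (intervocalic lenition): koltatid → koltasid
  rule 3 (unconditioned shift): koltasid → kolsasid
  ⇒ Vuzil kolsasid
No other proto-form is consistent with every reflex, so the reconstruction is *koltatid.

*koltatid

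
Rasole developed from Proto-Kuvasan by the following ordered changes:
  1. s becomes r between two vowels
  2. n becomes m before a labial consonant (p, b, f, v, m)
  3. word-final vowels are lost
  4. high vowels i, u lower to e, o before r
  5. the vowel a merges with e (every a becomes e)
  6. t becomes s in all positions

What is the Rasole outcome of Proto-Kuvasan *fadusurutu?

Rasole: *fadusurutu > fadururutu > fadururut > fadororut > fedororut > fedororus  (by rhotacism, apocope, pre-rhotic lowering, vowel merger, unconditioned shift)

fedororus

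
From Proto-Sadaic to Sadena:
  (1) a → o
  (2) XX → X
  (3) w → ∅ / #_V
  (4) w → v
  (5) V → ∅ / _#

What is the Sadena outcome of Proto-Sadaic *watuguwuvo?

otuguvuv

Sadena: *watuguwuvo > wotuguwuvo > otuguwuvo > otuguvuvo > otuguvuv  (by vowel merger, glide loss, unconditioned shift, apocope)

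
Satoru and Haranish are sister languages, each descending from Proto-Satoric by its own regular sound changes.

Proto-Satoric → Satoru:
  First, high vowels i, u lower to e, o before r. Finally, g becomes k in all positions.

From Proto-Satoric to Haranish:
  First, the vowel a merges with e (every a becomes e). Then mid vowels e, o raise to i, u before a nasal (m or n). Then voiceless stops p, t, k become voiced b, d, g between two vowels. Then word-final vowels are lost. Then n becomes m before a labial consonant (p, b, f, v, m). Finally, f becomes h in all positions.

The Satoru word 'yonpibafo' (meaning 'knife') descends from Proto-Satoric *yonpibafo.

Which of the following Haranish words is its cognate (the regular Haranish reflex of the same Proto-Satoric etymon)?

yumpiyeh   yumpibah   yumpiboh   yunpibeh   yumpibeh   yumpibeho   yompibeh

yumpibeh

Haranish: start from *yonpibafo.
  rule 1 (vowel merger): yonpibafo → yonpibefo
  rule 2 (pre-nasal raising): yonpibefo → yunpibefo
  rule 3: no change — yunpibefo
  rule 4 (apocope): yunpibefo → yunpibef
  rule 5 (nasal place assimilation): yunpibef → yumpibef
  rule 6 (unconditioned shift): yumpibef → yumpibeh
  ⇒ Haranish yumpibeh
The other candidates each miss or misapply at least one Haranish change.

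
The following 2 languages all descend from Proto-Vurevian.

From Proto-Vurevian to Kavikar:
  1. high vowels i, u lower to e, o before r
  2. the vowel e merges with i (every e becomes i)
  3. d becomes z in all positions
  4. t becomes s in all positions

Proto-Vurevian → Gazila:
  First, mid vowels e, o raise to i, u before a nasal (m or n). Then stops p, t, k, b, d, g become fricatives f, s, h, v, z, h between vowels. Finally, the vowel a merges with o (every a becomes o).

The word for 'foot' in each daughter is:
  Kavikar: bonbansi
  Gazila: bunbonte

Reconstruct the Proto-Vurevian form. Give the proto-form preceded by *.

Position 5: Kavikar has a, Gazila has o. Kavikar preserves a here (none of its changes turn any other segment into a), so the proto-segment is *a.
Position 7: Kavikar has s, Gazila has t. Gazila preserves t here (none of its changes turn any other segment into t), so the proto-segment is *t.
Position 2: Kavikar has o, Gazila has u. Taking the neighbouring segments as reconstructed: Kavikar o can only go back to *o; Gazila u could go back to *o or *u — the one source consistent with every daughter is *o.
This points to *bonbante. Verify forward in each daughter:
Kavikar: *bonbante
  bonbante (rule 1 does not apply)
  bonbante → bonbanti   [vowel merger]
  bonbanti (rule 3 does not apply)
  bonbanti → bonbansi   [unconditioned shift]
  giving Kavikar bonbansi.
Gazila: *bonbante
  bonbante → bunbante   [pre-nasal raising]
  bunbante (rule 2 does not apply)
  bunbante → bunbonte   [vowel merger]
  giving Gazila bunbonte.
Only *bonbante yields all of Kavikar bonbansi, Gazila bunbonte.

*bonbante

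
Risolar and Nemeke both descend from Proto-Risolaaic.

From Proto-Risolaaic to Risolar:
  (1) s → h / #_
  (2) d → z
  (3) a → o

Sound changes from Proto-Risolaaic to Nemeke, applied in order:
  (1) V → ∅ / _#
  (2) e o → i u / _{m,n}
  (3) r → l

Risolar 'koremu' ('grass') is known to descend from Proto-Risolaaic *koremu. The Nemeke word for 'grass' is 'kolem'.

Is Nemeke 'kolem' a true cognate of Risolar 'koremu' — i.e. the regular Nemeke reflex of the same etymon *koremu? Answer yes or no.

Derive the expected Nemeke reflex of *koremu:
Nemeke: *koremu
  koremu → korem   [apocope]
  korem → korim   [pre-nasal raising]
  korim → kolim   [unconditioned shift]
  giving Nemeke kolim.
The regular Nemeke reflex would be 'kolim', but the attested form is 'kolem'. The correspondence is irregular, so they are not cognates (the Nemeke form has a different source).

no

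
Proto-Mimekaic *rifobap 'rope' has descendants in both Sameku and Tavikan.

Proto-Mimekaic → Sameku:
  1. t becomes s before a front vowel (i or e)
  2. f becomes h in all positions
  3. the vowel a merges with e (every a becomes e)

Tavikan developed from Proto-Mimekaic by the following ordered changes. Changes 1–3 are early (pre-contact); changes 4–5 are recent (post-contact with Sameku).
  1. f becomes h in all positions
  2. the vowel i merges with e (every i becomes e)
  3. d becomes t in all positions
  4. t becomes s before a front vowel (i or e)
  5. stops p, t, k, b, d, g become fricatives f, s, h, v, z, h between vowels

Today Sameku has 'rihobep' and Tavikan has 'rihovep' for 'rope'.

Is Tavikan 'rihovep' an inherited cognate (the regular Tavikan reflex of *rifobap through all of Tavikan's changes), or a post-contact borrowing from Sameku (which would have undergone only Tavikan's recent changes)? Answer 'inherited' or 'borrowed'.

borrowed

If inherited, *rifobap would pass through all of Tavikan's changes:
Tavikan: start from *rifobap.
  rule 1 (unconditioned shift): rifobap → rihobap
  rule 2 (vowel merger): rihobap → rehobap
  rule 3: no change — rehobap
  rule 4: no change — rehobap
  rule 5 (intervocalic lenition): rehobap → rehovap
  ⇒ Tavikan rehovap
If borrowed from Sameku 'rihobep' after the early changes, it would undergo only the recent ones:
  rule 4 (palatalisation): no change (rihobep)
  rule 5 (intervocalic lenition): rihobep → rihovep
  ⇒ as a loan: rihovep
Tavikan 'rihovep' matches the loan outcome 'rihovep', not the inherited 'rehovap' — it skipped the early Tavikan changes, so it was borrowed from Sameku.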